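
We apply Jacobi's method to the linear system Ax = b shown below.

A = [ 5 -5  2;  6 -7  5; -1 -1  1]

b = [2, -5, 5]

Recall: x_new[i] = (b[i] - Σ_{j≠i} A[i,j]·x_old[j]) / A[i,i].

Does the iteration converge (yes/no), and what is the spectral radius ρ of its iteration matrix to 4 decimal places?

Diagonal D = diag(5, -7, 1); L, U strict lower/upper.
Jacobi T = -D⁻¹(L+U): T[0,2] = -(2)/(5) = -0.4000; T[0,0] = 0.
  T[0,:] = [+0.0000 +1.0000 -0.4000]
  T[1,:] = [+0.8571 +0.0000 +0.7143]
  T[2,:] = [+1.0000 +1.0000 +0.0000]
eigenvalue magnitudes: 1.2153, 0.8599, 0.3554.
spectral radius ρ = 1.2153; 1.2153 > 1, so it fails to converge.

no, ρ = 1.2153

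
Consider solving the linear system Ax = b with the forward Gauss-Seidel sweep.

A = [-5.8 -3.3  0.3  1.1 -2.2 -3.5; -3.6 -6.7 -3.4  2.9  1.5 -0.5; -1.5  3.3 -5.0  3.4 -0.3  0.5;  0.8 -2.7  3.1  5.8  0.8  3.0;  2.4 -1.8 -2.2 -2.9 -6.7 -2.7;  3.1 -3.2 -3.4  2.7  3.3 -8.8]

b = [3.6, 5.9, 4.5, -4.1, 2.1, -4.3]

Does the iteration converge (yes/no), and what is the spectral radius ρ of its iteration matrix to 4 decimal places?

no, ρ = 1.4450

Write A = D+L+U with D = diag(-5.8, -6.7, -5, 5.8, -6.7, -8.8).
GS T = -(D+L)⁻¹U: row 0 first, T[0,4] = -(-2.2)/(-5.8) = -0.3793; later rows by forward substitution.
  T[0,:] = [+0.0000, -0.5690, +0.0517, +0.1897, -0.3793, -0.6034]
  T[1,:] = [+0.0000, +0.3057, -0.5353, +0.3309, +0.4277, +0.2496]
  T[2,:] = [+0.0000, +0.3725, -0.3688, +0.8415, +0.3361, +0.4458]
  T[3,:] = [+0.0000, +0.0217, -0.0592, -0.3219, -0.0661, -0.5561]
  T[4,:] = [+0.0000, -0.4176, +0.3090, -0.1580, -0.3325, -0.5919]
  T[5,:] = [+0.0000, -0.6055, +0.4531, -0.5367, -0.5640, -0.8682]
|roots of det(T-λI)|: 1.4450, 0.3481, 0.3481, 0.3029, 0.0725, 0.0000.
ρ = 1.4450; 1.4450 > 1, so it fails to converge.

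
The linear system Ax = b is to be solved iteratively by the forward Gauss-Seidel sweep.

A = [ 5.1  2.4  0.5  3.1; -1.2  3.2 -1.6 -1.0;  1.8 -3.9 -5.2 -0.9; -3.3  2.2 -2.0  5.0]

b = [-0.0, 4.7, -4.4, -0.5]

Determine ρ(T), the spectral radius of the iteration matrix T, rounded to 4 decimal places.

Split A = D + L + U, D = diag(5.1, 3.2, -5.2, 5).
GS T = -(D+L)⁻¹U: row 0 first, T[0,2] = -(0.5)/(5.1) = -0.0980; later rows by forward substitution.
  T[0,:] = [+0.0000, -0.4706, -0.0980, -0.6078]
  T[1,:] = [+0.0000, -0.1765, +0.4632, +0.0846]
  T[2,:] = [+0.0000, -0.0305, -0.3814, -0.4469]
  T[3,:] = [+0.0000, -0.2452, -0.4211, -0.6171]
eigenvalue magnitudes: 0.8201, 0.4309, 0.0761, 0.0000.
ρ(T) = max|λ| = 0.8201; 0.8201 < 1 ⇒ converges.

0.8201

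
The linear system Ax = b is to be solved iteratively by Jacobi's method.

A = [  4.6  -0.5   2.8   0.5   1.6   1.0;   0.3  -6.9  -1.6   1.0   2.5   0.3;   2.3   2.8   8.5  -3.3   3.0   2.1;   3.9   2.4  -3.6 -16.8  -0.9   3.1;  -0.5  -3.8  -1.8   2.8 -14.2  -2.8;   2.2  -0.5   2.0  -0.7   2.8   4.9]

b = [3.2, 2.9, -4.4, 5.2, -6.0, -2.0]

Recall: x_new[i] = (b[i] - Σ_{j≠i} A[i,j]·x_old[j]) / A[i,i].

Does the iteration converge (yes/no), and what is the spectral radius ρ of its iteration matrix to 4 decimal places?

yes, ρ = 0.9295

Diagonal D = diag(4.6, -6.9, 8.5, -16.8, -14.2, 4.9); L, U strict lower/upper.
Jacobi T = -D⁻¹(L+U): T[2,3] = -(-3.3)/(8.5) = +0.3882; T[2,2] = 0.
  T[0,:] = [+0.0000, +0.1087, -0.6087, -0.1087, -0.3478, -0.2174]
  T[1,:] = [+0.0435, +0.0000, -0.2319, +0.1449, +0.3623, +0.0435]
  T[2,:] = [-0.2706, -0.3294, +0.0000, +0.3882, -0.3529, -0.2471]
  T[3,:] = [+0.2321, +0.1429, -0.2143, +0.0000, -0.0536, +0.1845]
  T[4,:] = [-0.0352, -0.2676, -0.1268, +0.1972, +0.0000, -0.1972]
  T[5,:] = [-0.4490, +0.1020, -0.4082, +0.1429, -0.5714, +0.0000]
|eigenvalues of T|: 0.9295, 0.3552, 0.3552, 0.3292, 0.3292, 0.1363.
ρ(T) = max|λ| = 0.9295; 0.9295 < 1, so it converges for any x₀.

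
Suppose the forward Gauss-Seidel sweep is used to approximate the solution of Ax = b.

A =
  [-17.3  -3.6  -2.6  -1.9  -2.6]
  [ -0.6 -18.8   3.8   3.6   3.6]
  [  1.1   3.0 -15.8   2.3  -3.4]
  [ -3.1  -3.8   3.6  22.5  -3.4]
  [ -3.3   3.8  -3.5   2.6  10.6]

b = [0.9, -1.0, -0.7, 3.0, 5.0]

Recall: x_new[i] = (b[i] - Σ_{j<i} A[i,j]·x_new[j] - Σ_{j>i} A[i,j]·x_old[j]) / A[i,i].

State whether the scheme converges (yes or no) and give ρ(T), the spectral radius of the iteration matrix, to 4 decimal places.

Diagonal D = diag(-17.3, -18.8, -15.8, 22.5, 10.6); L, U strict lower/upper.
Gauss-Seidel: T = -(D+L)⁻¹U, row 0 first, T[0,4] = -(-2.6)/(-17.3) = -0.1503; later rows by forward substitution.
  T[0,:] = [+0.0000, -0.2081, -0.1503, -0.1098, -0.1503]
  T[1,:] = [+0.0000, +0.0066, +0.2069, +0.1950, +0.1963]
  T[2,:] = [+0.0000, -0.0132, +0.0288, +0.1749, -0.1884]
  T[3,:] = [+0.0000, -0.0254, +0.0096, -0.0102, +0.1937]
  T[4,:] = [+0.0000, -0.0653, -0.1138, -0.0438, -0.2269]
eigenvalue magnitudes: 0.2566, 0.1422, 0.1422, 0.0555, 0.0000.
ρ(T) = max|λ| = 0.2566; 0.2566 < 1 ⇒ converges.

yes, ρ = 0.2566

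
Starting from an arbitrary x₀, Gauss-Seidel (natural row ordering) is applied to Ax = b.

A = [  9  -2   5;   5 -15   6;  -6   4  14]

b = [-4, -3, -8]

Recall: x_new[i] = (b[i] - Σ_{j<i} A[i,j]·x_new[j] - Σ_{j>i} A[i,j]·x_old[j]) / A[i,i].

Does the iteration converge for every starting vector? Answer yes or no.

yes

Let D = diag(9, -15, 14); L, U the strict triangles.
T_GS = -(D+L)⁻¹U: row 0 first, T[0,2] = -(5)/(9) = -0.5556; later rows by forward substitution.
  T[0,:] = [+0.0000 +0.2222 -0.5556]
  T[1,:] = [+0.0000 +0.0741 +0.2148]
  T[2,:] = [+0.0000 +0.0741 -0.2995]
|eigenvalues of T|: 0.3381, 0.1127, 0.0000.
spectral radius ρ = 0.3381; 0.3381 < 1, so it converges for any x₀.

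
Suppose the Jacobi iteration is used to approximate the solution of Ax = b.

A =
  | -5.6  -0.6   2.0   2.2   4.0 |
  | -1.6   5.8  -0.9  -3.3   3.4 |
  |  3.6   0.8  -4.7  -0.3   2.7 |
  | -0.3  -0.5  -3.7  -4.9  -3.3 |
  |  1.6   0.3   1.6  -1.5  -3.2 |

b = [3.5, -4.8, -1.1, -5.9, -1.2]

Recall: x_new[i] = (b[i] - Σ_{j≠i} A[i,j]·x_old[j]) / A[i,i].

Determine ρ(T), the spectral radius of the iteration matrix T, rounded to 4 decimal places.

Let D = diag(-5.6, 5.8, -4.7, -4.9, -3.2); L, U the strict triangles.
Jacobi T = -D⁻¹(L+U): T[1,2] = -(-0.9)/(5.8) = +0.1552; T[1,1] = 0.
  T[0,:] = [+0.0000, -0.1071, +0.3571, +0.3929, +0.7143]
  T[1,:] = [+0.2759, +0.0000, +0.1552, +0.5690, -0.5862]
  T[2,:] = [+0.7660, +0.1702, +0.0000, -0.0638, +0.5745]
  T[3,:] = [-0.0612, -0.1020, -0.7551, +0.0000, -0.6735]
  T[4,:] = [+0.5000, +0.0938, +0.5000, -0.4688, +0.0000]
|roots of det(T-λI)|: 1.1457, 0.9334, 0.5526, 0.4013, 0.4013.
spectral radius ρ = 1.1457; 1.1457 > 1: divergent.

1.1457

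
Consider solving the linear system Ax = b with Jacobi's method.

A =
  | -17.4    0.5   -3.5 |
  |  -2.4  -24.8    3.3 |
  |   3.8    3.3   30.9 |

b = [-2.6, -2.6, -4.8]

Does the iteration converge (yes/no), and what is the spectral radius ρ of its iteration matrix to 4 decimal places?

Split A = D + L + U, D = diag(-17.4, -24.8, 30.9).
T_J = -D⁻¹(L+U): T[1,2] = -(3.3)/(-24.8) = +0.1331; T[1,1] = 0.
  T[0,:] = [+0.0000 +0.0287 -0.2011]
  T[1,:] = [-0.0968 +0.0000 +0.1331]
  T[2,:] = [-0.1230 -0.1068 +0.0000]
eigenvalue magnitudes: 0.1554, 0.1281, 0.1281.
spectral radius ρ = 0.1554; 0.1554 < 1, so it converges for any x₀.

yes, ρ = 0.1554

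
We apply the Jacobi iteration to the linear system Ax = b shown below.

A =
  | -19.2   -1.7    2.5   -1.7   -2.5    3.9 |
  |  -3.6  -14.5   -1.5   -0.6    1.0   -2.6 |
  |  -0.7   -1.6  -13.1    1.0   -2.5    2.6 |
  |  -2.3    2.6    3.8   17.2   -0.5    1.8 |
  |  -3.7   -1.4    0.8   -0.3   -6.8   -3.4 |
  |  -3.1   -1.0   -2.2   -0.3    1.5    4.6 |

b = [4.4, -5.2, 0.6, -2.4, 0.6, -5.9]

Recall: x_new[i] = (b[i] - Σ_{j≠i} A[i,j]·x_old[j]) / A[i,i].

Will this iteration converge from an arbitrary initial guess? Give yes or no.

yes

Write A = D+L+U with D = diag(-19.2, -14.5, -13.1, 17.2, -6.8, 4.6).
Jacobi T = -D⁻¹(L+U): T[4,0] = -(-3.7)/(-6.8) = -0.5441; T[4,4] = 0.
  T[0,:] = [+0.0000  -0.0885  +0.1302  -0.0885  -0.1302  +0.2031]
  T[1,:] = [-0.2483  +0.0000  -0.1034  -0.0414  +0.0690  -0.1793]
  T[2,:] = [-0.0534  -0.1221  +0.0000  +0.0763  -0.1908  +0.1985]
  T[3,:] = [+0.1337  -0.1512  -0.2209  +0.0000  +0.0291  -0.1047]
  T[4,:] = [-0.5441  -0.2059  +0.1176  -0.0441  +0.0000  -0.5000]
  T[5,:] = [+0.6739  +0.2174  +0.4783  +0.0652  -0.3261  +0.0000]
|eigenvalues of T|: 0.7650, 0.3980, 0.3980, 0.2283, 0.2283, 0.1078.
ρ = 0.7650; 0.7650 < 1: convergent.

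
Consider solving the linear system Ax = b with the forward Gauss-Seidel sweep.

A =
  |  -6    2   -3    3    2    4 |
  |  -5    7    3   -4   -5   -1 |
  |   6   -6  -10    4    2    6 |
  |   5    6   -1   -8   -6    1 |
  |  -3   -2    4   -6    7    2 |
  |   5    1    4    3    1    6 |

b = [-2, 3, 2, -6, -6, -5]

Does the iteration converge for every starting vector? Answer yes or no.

A = D + L + U where D = diag(-6, 7, -10, -8, 7, 6).
T_GS = -(D+L)⁻¹U: row 0 first, T[0,5] = -(4)/(-6) = +0.6667; later rows by forward substitution.
  T[0,:] = [+0.0000 +0.3333 -0.5000 +0.5000 +0.3333 +0.6667]
  T[1,:] = [+0.0000 +0.2381 -0.7857 +0.9286 +0.9524 +0.6190]
  T[2,:] = [+0.0000 +0.0571 +0.1714 +0.1429 -0.1714 +0.6286]
  T[3,:] = [+0.0000 +0.3798 -0.9232 +0.9911 +0.1940 +0.9274]
  T[4,:] = [+0.0000 +0.5037 -1.3281 +1.2474 +0.6793 +0.6126]
  T[5,:] = [+0.0000 -0.6294 +1.1163 -1.3701 -0.5325 -1.6436]
|roots of det(T-λI)|: 1.6287, 1.1217, 0.2002, 0.1670, 0.1670, 0.0000.
ρ = 1.6287; 1.6287 > 1, so it fails to converge.

no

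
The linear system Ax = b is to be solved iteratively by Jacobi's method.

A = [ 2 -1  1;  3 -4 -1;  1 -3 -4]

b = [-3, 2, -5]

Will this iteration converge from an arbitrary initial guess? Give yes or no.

yes

Split A = D + L + U, D = diag(2, -4, -4).
Jacobi T = -D⁻¹(L+U): T[0,1] = -(-1)/(2) = +0.5000; T[0,0] = 0.
  T[0,:] = [+0.0000, +0.5000, -0.5000]
  T[1,:] = [+0.7500, +0.0000, -0.2500]
  T[2,:] = [+0.2500, -0.7500, +0.0000]
|λ(T)| sorted: 0.8545, 0.5409, 0.5409.
spectral radius ρ = 0.8545; 0.8545 < 1: convergent.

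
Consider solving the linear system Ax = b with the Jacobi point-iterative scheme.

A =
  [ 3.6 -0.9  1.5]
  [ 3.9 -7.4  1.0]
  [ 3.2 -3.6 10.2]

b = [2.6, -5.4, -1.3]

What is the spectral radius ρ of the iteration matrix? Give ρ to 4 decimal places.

0.6653

Split A = D + L + U, D = diag(3.6, -7.4, 10.2).
Jacobi T = -D⁻¹(L+U): T[1,0] = -(3.9)/(-7.4) = +0.5270; T[1,1] = 0.
  T[0,:] = [+0.0000 +0.2500 -0.4167]
  T[1,:] = [+0.5270 +0.0000 +0.1351]
  T[2,:] = [-0.3137 +0.3529 +0.0000]
|roots of det(T-λI)|: 0.6653, 0.3639, 0.3639.
spectral radius ρ = 0.6653; 0.6653 < 1: convergent.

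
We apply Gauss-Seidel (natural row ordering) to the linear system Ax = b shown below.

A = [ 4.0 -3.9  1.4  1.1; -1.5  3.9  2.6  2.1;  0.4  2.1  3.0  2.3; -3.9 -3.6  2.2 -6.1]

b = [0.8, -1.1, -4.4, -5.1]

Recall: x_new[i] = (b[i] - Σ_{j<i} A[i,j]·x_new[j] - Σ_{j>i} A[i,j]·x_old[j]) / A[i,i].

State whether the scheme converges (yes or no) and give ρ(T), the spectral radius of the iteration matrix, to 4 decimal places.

no, ρ = 1.2489

Let D = diag(4, 3.9, 3, -6.1); L, U the strict triangles.
Gauss-Seidel: T = -(D+L)⁻¹U, row 0 first, T[0,2] = -(1.4)/(4) = -0.3500; later rows by forward substitution.
  T[0,:] = [+0.0000  +0.9750  -0.3500  -0.2750]
  T[1,:] = [+0.0000  +0.3750  -0.8013  -0.6442]
  T[2,:] = [+0.0000  -0.3925  +0.6076  -0.2790]
  T[3,:] = [+0.0000  -0.9862  +0.9158  +0.4554]
|eigenvalues of T|: 1.2489, 0.6083, 0.4193, 0.0000.
ρ = 1.2489; 1.2489 > 1, so it fails to converge.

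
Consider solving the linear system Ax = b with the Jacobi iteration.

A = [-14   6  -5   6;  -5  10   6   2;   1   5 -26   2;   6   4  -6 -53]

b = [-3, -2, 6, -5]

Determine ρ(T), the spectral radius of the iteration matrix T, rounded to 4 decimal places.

A = D + L + U where D = diag(-14, 10, -26, -53).
Jacobi T = -D⁻¹(L+U): T[0,3] = -(6)/(-14) = +0.4286; T[0,0] = 0.
  T[0,:] = [+0.0000 +0.4286 -0.3571 +0.4286]
  T[1,:] = [+0.5000 +0.0000 -0.6000 -0.2000]
  T[2,:] = [+0.0385 +0.1923 +0.0000 +0.0769]
  T[3,:] = [+0.1132 +0.0755 -0.1132 +0.0000]
|roots of det(T-λI)|: 0.4526, 0.2992, 0.2992, 0.0123.
ρ(T) = max|λ| = 0.4526; 0.4526 < 1 ⇒ converges.

0.4526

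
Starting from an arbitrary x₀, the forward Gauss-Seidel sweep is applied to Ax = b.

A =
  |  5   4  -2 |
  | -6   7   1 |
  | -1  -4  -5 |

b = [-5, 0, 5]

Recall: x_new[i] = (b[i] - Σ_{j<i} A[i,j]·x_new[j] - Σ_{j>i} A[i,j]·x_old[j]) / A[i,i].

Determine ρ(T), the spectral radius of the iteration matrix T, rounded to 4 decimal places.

Split A = D + L + U, D = diag(5, 7, -5).
GS T = -(D+L)⁻¹U: row 0 first, T[0,2] = -(-2)/(5) = +0.4000; later rows by forward substitution.
  T[0,:] = [+0.0000 -0.8000 +0.4000]
  T[1,:] = [+0.0000 -0.6857 +0.2000]
  T[2,:] = [+0.0000 +0.7086 -0.2400]
eigenvalue magnitudes: 0.9003, 0.0254, 0.0000.
ρ(T) = max|λ| = 0.9003; 0.9003 < 1 ⇒ converges.

0.9003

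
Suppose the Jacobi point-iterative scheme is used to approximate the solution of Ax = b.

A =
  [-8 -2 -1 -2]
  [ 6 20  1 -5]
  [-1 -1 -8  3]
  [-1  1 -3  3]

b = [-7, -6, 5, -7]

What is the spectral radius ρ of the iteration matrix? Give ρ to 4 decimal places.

0.5684

Let D = diag(-8, 20, -8, 3); L, U the strict triangles.
Jacobi T = -D⁻¹(L+U): T[0,2] = -(-1)/(-8) = -0.1250; T[0,0] = 0.
  T[0,:] = [+0.0000  -0.2500  -0.1250  -0.2500]
  T[1,:] = [-0.3000  +0.0000  -0.0500  +0.2500]
  T[2,:] = [-0.1250  -0.1250  +0.0000  +0.3750]
  T[3,:] = [+0.3333  -0.3333  +1.0000  +0.0000]
|roots of det(T-λI)|: 0.5684, 0.4614, 0.4614, 0.2410.
spectral radius ρ = 0.5684; 0.5684 < 1, so it converges for any x₀.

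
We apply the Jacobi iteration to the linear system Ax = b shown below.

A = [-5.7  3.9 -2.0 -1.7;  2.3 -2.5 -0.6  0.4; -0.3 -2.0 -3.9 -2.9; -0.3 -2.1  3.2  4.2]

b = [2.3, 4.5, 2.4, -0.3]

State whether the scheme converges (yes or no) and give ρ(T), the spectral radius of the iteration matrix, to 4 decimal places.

Let D = diag(-5.7, -2.5, -3.9, 4.2); L, U the strict triangles.
T_J = -D⁻¹(L+U): T[0,3] = -(-1.7)/(-5.7) = -0.2982; T[0,0] = 0.
  T[0,:] = [+0.0000  +0.6842  -0.3509  -0.2982]
  T[1,:] = [+0.9200  +0.0000  -0.2400  +0.1600]
  T[2,:] = [-0.0769  -0.5128  +0.0000  -0.7436]
  T[3,:] = [+0.0714  +0.5000  -0.7619  +0.0000]
moduli |λ_i(T)| = 1.1544, 0.8000, 0.8000, 0.4452.
ρ = 1.1544; 1.1544 > 1: divergent.

no, ρ = 1.1544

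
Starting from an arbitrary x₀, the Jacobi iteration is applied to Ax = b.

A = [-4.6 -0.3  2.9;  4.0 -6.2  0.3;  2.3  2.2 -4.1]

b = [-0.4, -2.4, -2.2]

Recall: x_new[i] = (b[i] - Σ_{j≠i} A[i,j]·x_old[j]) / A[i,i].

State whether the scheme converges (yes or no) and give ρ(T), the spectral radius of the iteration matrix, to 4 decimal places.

Write A = D+L+U with D = diag(-4.6, -6.2, -4.1).
T_J = -D⁻¹(L+U): T[2,1] = -(2.2)/(-4.1) = +0.5366; T[2,2] = 0.
  T[0,:] = [+0.0000  -0.0652  +0.6304]
  T[1,:] = [+0.6452  +0.0000  +0.0484]
  T[2,:] = [+0.5610  +0.5366  +0.0000]
|roots of det(T-λI)|: 0.7835, 0.5256, 0.5256.
spectral radius ρ = 0.7835; 0.7835 < 1: convergent.

yes, ρ = 0.7835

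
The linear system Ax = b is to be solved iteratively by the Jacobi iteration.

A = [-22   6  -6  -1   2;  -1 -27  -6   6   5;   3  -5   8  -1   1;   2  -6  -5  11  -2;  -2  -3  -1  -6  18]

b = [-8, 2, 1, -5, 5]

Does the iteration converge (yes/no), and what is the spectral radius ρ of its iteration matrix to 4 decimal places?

yes, ρ = 0.5894

A = D + L + U where D = diag(-22, -27, 8, 11, 18).
Jacobi: T = -D⁻¹(L+U), T[1,3] = -(6)/(-27) = +0.2222; T[1,1] = 0.
  T[0,:] = [+0.0000  +0.2727  -0.2727  -0.0455  +0.0909]
  T[1,:] = [-0.0370  +0.0000  -0.2222  +0.2222  +0.1852]
  T[2,:] = [-0.3750  +0.6250  +0.0000  +0.1250  -0.1250]
  T[3,:] = [-0.1818  +0.5455  +0.4545  +0.0000  +0.1818]
  T[4,:] = [+0.1111  +0.1667  +0.0556  +0.3333  +0.0000]
|λ(T)| sorted: 0.5894, 0.4405, 0.4405, 0.3540, 0.3043.
ρ(T) = max|λ| = 0.5894; 0.5894 < 1: convergent.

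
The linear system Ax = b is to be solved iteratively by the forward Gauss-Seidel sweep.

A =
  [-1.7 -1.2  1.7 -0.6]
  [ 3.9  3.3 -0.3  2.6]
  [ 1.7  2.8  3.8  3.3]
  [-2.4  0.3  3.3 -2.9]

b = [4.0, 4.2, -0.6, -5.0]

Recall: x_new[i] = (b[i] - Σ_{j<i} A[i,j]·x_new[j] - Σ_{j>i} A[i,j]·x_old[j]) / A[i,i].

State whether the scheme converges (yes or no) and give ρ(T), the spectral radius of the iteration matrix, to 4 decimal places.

Diagonal D = diag(-1.7, 3.3, 3.8, -2.9); L, U strict lower/upper.
GS T = -(D+L)⁻¹U: row 0 first, T[0,2] = -(1.7)/(-1.7) = +1.0000; later rows by forward substitution.
  T[0,:] = [+0.0000 -0.7059 +1.0000 -0.3529]
  T[1,:] = [+0.0000 +0.8342 -1.0909 -0.3708]
  T[2,:] = [+0.0000 -0.2989 +0.3565 -0.4373]
  T[3,:] = [+0.0000 +0.3303 -0.5348 -0.2439]
moduli |λ_i(T)| = 1.2595, 0.4035, 0.0907, 0.0000.
spectral radius ρ = 1.2595; 1.2595 > 1: divergent.

no, ρ = 1.2595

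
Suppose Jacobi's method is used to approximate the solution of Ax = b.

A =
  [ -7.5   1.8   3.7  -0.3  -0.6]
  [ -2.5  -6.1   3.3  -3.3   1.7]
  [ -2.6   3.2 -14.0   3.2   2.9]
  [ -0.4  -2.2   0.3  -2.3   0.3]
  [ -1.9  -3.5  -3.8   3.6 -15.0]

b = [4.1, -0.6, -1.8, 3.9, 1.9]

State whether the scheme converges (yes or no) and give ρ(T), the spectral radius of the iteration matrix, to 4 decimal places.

A = D + L + U where D = diag(-7.5, -6.1, -14, -2.3, -15).
T_J = -D⁻¹(L+U): T[4,2] = -(-3.8)/(-15) = -0.2533; T[4,4] = 0.
  T[0,:] = [+0.0000, +0.2400, +0.4933, -0.0400, -0.0800]
  T[1,:] = [-0.4098, +0.0000, +0.5410, -0.5410, +0.2787]
  T[2,:] = [-0.1857, +0.2286, +0.0000, +0.2286, +0.2071]
  T[3,:] = [-0.1739, -0.9565, +0.1304, +0.0000, +0.1304]
  T[4,:] = [-0.1267, -0.2333, -0.2533, +0.2400, +0.0000]
|λ(T)| sorted: 0.9285, 0.5521, 0.5521, 0.5071, 0.1249.
ρ = 0.9285; 0.9285 < 1 ⇒ converges.

yes, ρ = 0.9285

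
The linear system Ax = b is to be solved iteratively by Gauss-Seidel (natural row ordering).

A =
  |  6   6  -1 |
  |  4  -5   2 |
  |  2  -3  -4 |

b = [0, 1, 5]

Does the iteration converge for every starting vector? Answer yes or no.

Write A = D+L+U with D = diag(6, -5, -4).
Gauss-Seidel: T = -(D+L)⁻¹U, row 0 first, T[0,1] = -(6)/(6) = -1.0000; later rows by forward substitution.
  T[0,:] = [+0.0000  -1.0000  +0.1667]
  T[1,:] = [+0.0000  -0.8000  +0.5333]
  T[2,:] = [+0.0000  +0.1000  -0.3167]
eigenvalue magnitudes: 0.8926, 0.2241, 0.0000.
ρ(T) = max|λ| = 0.8926; 0.8926 < 1: convergent.

yes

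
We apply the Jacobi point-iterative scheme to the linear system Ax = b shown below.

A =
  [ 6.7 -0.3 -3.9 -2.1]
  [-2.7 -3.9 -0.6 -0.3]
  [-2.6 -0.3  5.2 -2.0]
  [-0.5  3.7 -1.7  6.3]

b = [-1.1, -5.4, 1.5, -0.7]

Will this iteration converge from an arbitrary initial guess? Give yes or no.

Diagonal D = diag(6.7, -3.9, 5.2, 6.3); L, U strict lower/upper.
Jacobi: T = -D⁻¹(L+U), T[0,3] = -(-2.1)/(6.7) = +0.3134; T[0,0] = 0.
  T[0,:] = [+0.0000, +0.0448, +0.5821, +0.3134]
  T[1,:] = [-0.6923, +0.0000, -0.1538, -0.0769]
  T[2,:] = [+0.5000, +0.0577, +0.0000, +0.3846]
  T[3,:] = [+0.0794, -0.5873, +0.2698, +0.0000]
eigenvalue magnitudes: 0.8751, 0.5966, 0.4180, 0.4180.
ρ = 0.8751; 0.8751 < 1, so it converges for any x₀.

yes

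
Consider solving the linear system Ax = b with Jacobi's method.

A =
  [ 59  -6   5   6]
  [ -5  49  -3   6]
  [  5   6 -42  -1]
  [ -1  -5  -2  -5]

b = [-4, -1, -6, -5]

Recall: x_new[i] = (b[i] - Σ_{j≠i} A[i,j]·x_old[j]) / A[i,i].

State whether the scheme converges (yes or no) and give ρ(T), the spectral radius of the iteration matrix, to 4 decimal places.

yes, ρ = 0.4746

Let D = diag(59, 49, -42, -5); L, U the strict triangles.
Jacobi: T = -D⁻¹(L+U), T[0,2] = -(5)/(59) = -0.0847; T[0,0] = 0.
  T[0,:] = [+0.0000  +0.1017  -0.0847  -0.1017]
  T[1,:] = [+0.1020  +0.0000  +0.0612  -0.1224]
  T[2,:] = [+0.1190  +0.1429  +0.0000  -0.0238]
  T[3,:] = [-0.2000  -1.0000  -0.4000  +0.0000]
moduli |λ_i(T)| = 0.4746, 0.3265, 0.1248, 0.1248.
ρ(T) = max|λ| = 0.4746; 0.4746 < 1 ⇒ converges.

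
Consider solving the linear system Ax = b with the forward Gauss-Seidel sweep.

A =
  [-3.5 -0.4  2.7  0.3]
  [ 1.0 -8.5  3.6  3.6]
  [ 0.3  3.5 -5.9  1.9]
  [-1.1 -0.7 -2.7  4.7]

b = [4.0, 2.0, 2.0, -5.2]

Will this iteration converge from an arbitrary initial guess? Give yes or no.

Write A = D+L+U with D = diag(-3.5, -8.5, -5.9, 4.7).
GS T = -(D+L)⁻¹U: row 0 first, T[0,1] = -(-0.4)/(-3.5) = -0.1143; later rows by forward substitution.
  T[0,:] = [+0.0000, -0.1143, +0.7714, +0.0857]
  T[1,:] = [+0.0000, -0.0134, +0.5143, +0.4336]
  T[2,:] = [+0.0000, -0.0138, +0.3443, +0.5836]
  T[3,:] = [+0.0000, -0.0367, +0.4549, +0.4199]
|λ(T)| sorted: 0.8703, 0.1479, 0.0283, 0.0000.
spectral radius ρ = 0.8703; 0.8703 < 1: convergent.

yes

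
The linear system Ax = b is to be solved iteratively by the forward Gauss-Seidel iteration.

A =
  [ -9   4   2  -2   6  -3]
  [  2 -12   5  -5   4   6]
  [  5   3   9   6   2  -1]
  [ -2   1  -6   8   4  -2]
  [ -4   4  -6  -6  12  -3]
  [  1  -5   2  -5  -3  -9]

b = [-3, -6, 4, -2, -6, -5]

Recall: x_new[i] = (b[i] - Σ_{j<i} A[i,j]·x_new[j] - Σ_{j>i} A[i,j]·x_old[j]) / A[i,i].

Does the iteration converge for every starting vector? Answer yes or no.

no

Diagonal D = diag(-9, -12, 9, 8, 12, -9); L, U strict lower/upper.
GS T = -(D+L)⁻¹U: row 0 first, T[0,5] = -(-3)/(-9) = -0.3333; later rows by forward substitution.
  T[0,:] = [+0.0000 +0.4444 +0.2222 -0.2222 +0.6667 -0.3333]
  T[1,:] = [+0.0000 +0.0741 +0.4537 -0.4537 +0.4444 +0.4444]
  T[2,:] = [+0.0000 -0.2716 -0.2747 -0.3920 -0.7407 +0.1481]
  T[3,:] = [+0.0000 -0.1019 -0.2072 -0.2928 -0.9444 +0.2222]
  T[4,:] = [+0.0000 -0.0633 -0.3181 -0.2652 -0.7685 +0.1759]
  T[5,:] = [+0.0000 +0.0255 -0.0673 +0.3914 +0.4434 -0.4331]
moduli |λ_i(T)| = 1.5077, 0.3026, 0.3026, 0.1671, 0.0743, 0.0000.
ρ = 1.5077; 1.5077 > 1 ⇒ diverges.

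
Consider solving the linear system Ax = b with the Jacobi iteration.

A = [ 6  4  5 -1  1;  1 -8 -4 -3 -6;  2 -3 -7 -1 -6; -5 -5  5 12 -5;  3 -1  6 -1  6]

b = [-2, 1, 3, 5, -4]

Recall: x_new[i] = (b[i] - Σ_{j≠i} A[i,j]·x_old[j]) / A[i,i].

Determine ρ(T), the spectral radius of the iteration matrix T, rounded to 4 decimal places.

Let D = diag(6, -8, -7, 12, 6); L, U the strict triangles.
Jacobi: T = -D⁻¹(L+U), T[3,4] = -(-5)/(12) = +0.4167; T[3,3] = 0.
  T[0,:] = [+0.0000  -0.6667  -0.8333  +0.1667  -0.1667]
  T[1,:] = [+0.1250  +0.0000  -0.5000  -0.3750  -0.7500]
  T[2,:] = [+0.2857  -0.4286  +0.0000  -0.1429  -0.8571]
  T[3,:] = [+0.4167  +0.4167  -0.4167  +0.0000  +0.4167]
  T[4,:] = [-0.5000  +0.1667  -1.0000  +0.1667  +0.0000]
|roots of det(T-λI)|: 1.1512, 0.8331, 0.8331, 0.4170, 0.4170.
ρ(T) = max|λ| = 1.1512; 1.1512 > 1, so it fails to converge.

1.1512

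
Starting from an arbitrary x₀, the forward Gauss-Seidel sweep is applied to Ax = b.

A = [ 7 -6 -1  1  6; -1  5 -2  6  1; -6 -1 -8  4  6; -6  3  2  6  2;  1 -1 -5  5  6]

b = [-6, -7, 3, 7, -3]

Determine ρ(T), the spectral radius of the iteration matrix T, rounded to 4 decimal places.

1.5493

A = D + L + U where D = diag(7, 5, -8, 6, 6).
Gauss-Seidel: T = -(D+L)⁻¹U, row 0 first, T[0,4] = -(6)/(7) = -0.8571; later rows by forward substitution.
  T[0,:] = [+0.0000  +0.8571  +0.1429  -0.1429  -0.8571]
  T[1,:] = [+0.0000  +0.1714  +0.4286  -1.2286  -0.3714]
  T[2,:] = [+0.0000  -0.6643  -0.1607  +0.7607  +1.4393]
  T[3,:] = [+0.0000  +0.9929  -0.0179  +0.2179  -1.4845]
  T[4,:] = [+0.0000  -1.4952  -0.0714  +0.2714  +2.5175]
|λ(T)| sorted: 1.5493, 1.0314, 0.1958, 0.0304, 0.0000.
ρ = 1.5493; 1.5493 > 1, so it fails to converge.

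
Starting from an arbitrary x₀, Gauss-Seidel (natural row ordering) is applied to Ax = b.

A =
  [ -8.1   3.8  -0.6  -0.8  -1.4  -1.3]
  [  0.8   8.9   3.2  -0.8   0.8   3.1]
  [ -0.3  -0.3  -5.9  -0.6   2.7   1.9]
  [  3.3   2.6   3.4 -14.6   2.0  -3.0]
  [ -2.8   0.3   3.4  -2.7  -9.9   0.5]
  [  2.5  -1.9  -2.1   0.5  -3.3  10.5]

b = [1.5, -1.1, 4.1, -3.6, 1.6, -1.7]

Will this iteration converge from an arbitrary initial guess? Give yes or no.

Diagonal D = diag(-8.1, 8.9, -5.9, -14.6, -9.9, 10.5); L, U strict lower/upper.
GS T = -(D+L)⁻¹U: row 0 first, T[0,3] = -(-0.8)/(-8.1) = -0.0988; later rows by forward substitution.
  T[0,:] = [+0.0000 +0.4691 -0.0741 -0.0988 -0.1728 -0.1605]
  T[1,:] = [+0.0000 -0.0422 -0.3529 +0.0988 -0.0744 -0.3339]
  T[2,:] = [+0.0000 -0.0217 +0.0217 -0.1017 +0.4702 +0.3472]
  T[3,:] = [+0.0000 +0.0935 -0.0745 -0.0284 +0.1942 -0.2204]
  T[4,:] = [+0.0000 -0.1669 +0.0380 +0.0038 +0.1552 +0.2651]
  T[5,:] = [+0.0000 -0.1806 -0.0264 +0.0236 +0.1613 +0.1410]
|eigenvalues of T|: 0.6100, 0.2543, 0.2543, 0.0778, 0.0092, 0.0000.
ρ(T) = max|λ| = 0.6100; 0.6100 < 1, so it converges for any x₀.

yes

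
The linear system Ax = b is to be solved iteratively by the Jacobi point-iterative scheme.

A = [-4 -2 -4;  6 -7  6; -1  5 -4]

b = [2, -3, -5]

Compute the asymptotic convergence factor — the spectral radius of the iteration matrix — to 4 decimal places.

1.2825

Write A = D+L+U with D = diag(-4, -7, -4).
T_J = -D⁻¹(L+U): T[0,1] = -(-2)/(-4) = -0.5000; T[0,0] = 0.
  T[0,:] = [+0.0000  -0.5000  -1.0000]
  T[1,:] = [+0.8571  +0.0000  +0.8571]
  T[2,:] = [-0.2500  +1.2500  +0.0000]
|eigenvalues of T|: 1.2825, 0.8671, 0.8671.
ρ(T) = max|λ| = 1.2825; 1.2825 > 1 ⇒ diverges.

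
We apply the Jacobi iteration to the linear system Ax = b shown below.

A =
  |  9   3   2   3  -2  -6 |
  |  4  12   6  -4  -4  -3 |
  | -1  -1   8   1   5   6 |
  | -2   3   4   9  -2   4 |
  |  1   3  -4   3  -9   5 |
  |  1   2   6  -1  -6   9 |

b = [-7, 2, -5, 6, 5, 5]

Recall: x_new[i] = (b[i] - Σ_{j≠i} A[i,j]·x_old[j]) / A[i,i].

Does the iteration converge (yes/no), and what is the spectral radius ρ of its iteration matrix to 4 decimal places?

no, ρ = 1.2305

Split A = D + L + U, D = diag(9, 12, 8, 9, -9, 9).
T_J = -D⁻¹(L+U): T[0,3] = -(3)/(9) = -0.3333; T[0,0] = 0.
  T[0,:] = [+0.0000, -0.3333, -0.2222, -0.3333, +0.2222, +0.6667]
  T[1,:] = [-0.3333, +0.0000, -0.5000, +0.3333, +0.3333, +0.2500]
  T[2,:] = [+0.1250, +0.1250, +0.0000, -0.1250, -0.6250, -0.7500]
  T[3,:] = [+0.2222, -0.3333, -0.4444, +0.0000, +0.2222, -0.4444]
  T[4,:] = [+0.1111, +0.3333, -0.4444, +0.3333, +0.0000, +0.5556]
  T[5,:] = [-0.1111, -0.2222, -0.6667, +0.1111, +0.6667, +0.0000]
|eigenvalues of T|: 1.2305, 0.7492, 0.4446, 0.4446, 0.3841, 0.3841.
ρ = 1.2305; 1.2305 > 1: divergent.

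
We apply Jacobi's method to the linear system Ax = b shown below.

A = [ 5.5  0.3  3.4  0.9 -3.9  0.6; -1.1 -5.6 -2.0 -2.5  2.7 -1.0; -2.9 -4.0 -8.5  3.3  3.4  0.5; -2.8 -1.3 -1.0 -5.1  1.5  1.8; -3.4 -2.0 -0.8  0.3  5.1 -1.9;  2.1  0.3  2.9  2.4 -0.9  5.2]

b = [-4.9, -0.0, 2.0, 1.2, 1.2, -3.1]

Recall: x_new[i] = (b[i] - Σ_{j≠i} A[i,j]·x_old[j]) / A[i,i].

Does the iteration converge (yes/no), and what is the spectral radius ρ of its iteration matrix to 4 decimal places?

Write A = D+L+U with D = diag(5.5, -5.6, -8.5, -5.1, 5.1, 5.2).
Jacobi T = -D⁻¹(L+U): T[5,4] = -(-0.9)/(5.2) = +0.1731; T[5,5] = 0.
  T[0,:] = [+0.0000, -0.0545, -0.6182, -0.1636, +0.7091, -0.1091]
  T[1,:] = [-0.1964, +0.0000, -0.3571, -0.4464, +0.4821, -0.1786]
  T[2,:] = [-0.3412, -0.4706, +0.0000, +0.3882, +0.4000, +0.0588]
  T[3,:] = [-0.5490, -0.2549, -0.1961, +0.0000, +0.2941, +0.3529]
  T[4,:] = [+0.6667, +0.3922, +0.1569, -0.0588, +0.0000, +0.3725]
  T[5,:] = [-0.4038, -0.0577, -0.5577, -0.4615, +0.1731, +0.0000]
eigenvalue magnitudes: 1.4043, 0.9253, 0.5954, 0.5954, 0.1290, 0.1290.
ρ(T) = max|λ| = 1.4043; 1.4043 > 1, so it fails to converge.

no, ρ = 1.4043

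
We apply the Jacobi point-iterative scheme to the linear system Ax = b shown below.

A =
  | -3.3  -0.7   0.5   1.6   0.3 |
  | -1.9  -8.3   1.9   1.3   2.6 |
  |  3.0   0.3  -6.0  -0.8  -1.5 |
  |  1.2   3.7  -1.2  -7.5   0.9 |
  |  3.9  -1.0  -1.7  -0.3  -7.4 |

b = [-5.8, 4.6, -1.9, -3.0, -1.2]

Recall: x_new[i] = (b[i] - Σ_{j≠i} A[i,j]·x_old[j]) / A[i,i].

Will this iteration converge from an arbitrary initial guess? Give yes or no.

Let D = diag(-3.3, -8.3, -6, -7.5, -7.4); L, U the strict triangles.
Jacobi T = -D⁻¹(L+U): T[4,2] = -(-1.7)/(-7.4) = -0.2297; T[4,4] = 0.
  T[0,:] = [+0.0000, -0.2121, +0.1515, +0.4848, +0.0909]
  T[1,:] = [-0.2289, +0.0000, +0.2289, +0.1566, +0.3133]
  T[2,:] = [+0.5000, +0.0500, +0.0000, -0.1333, -0.2500]
  T[3,:] = [+0.1600, +0.4933, -0.1600, +0.0000, +0.1200]
  T[4,:] = [+0.5270, -0.1351, -0.2297, -0.0405, +0.0000]
moduli |λ_i(T)| = 0.8460, 0.4595, 0.3681, 0.3681, 0.2628.
spectral radius ρ = 0.8460; 0.8460 < 1, so it converges for any x₀.

yes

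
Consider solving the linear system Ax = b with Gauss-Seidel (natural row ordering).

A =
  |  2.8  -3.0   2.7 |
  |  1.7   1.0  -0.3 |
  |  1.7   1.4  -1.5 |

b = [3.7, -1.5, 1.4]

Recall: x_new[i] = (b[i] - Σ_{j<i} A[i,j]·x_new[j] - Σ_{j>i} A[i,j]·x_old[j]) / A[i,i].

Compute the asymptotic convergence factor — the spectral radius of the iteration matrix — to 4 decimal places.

Write A = D+L+U with D = diag(2.8, 1, -1.5).
T_GS = -(D+L)⁻¹U: row 0 first, T[0,1] = -(-3)/(2.8) = +1.0714; later rows by forward substitution.
  T[0,:] = [+0.0000 +1.0714 -0.9643]
  T[1,:] = [+0.0000 -1.8214 +1.9393]
  T[2,:] = [+0.0000 -0.4857 +0.7171]
|eigenvalues of T|: 1.3702, 0.2659, 0.0000.
ρ = 1.3702; 1.3702 > 1 ⇒ diverges.

1.3702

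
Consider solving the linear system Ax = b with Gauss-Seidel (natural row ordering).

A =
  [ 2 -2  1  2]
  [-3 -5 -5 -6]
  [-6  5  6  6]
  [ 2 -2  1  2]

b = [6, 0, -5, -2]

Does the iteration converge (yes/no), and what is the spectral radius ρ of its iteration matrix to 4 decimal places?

no, ρ = 1.2000

Let D = diag(2, -5, 6, 2); L, U the strict triangles.
GS T = -(D+L)⁻¹U: row 0 first, T[0,2] = -(1)/(2) = -0.5000; later rows by forward substitution.
  T[0,:] = [+0.0000, +1.0000, -0.5000, -1.0000]
  T[1,:] = [+0.0000, -0.6000, -0.7000, -0.6000]
  T[2,:] = [+0.0000, +1.5000, +0.0833, -1.5000]
  T[3,:] = [+0.0000, -2.3500, -0.2417, +1.1500]
moduli |λ_i(T)| = 1.2000, 1.0000, 0.8333, 0.0000.
ρ = 1.2000; 1.2000 > 1: divergent.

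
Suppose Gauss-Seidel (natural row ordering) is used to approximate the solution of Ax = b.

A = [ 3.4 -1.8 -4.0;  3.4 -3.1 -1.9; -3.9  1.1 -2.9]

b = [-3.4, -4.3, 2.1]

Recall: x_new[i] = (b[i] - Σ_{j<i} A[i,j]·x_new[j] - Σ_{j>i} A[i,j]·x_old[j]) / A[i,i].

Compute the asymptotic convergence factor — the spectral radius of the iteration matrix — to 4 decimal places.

Write A = D+L+U with D = diag(3.4, -3.1, -2.9).
T_GS = -(D+L)⁻¹U: row 0 first, T[0,2] = -(-4)/(3.4) = +1.1765; later rows by forward substitution.
  T[0,:] = [+0.0000 +0.5294 +1.1765]
  T[1,:] = [+0.0000 +0.5806 +0.6774]
  T[2,:] = [+0.0000 -0.4917 -1.3252]
eigenvalue magnitudes: 1.1305, 0.3860, 0.0000.
ρ = 1.1305; 1.1305 > 1: divergent.

1.1305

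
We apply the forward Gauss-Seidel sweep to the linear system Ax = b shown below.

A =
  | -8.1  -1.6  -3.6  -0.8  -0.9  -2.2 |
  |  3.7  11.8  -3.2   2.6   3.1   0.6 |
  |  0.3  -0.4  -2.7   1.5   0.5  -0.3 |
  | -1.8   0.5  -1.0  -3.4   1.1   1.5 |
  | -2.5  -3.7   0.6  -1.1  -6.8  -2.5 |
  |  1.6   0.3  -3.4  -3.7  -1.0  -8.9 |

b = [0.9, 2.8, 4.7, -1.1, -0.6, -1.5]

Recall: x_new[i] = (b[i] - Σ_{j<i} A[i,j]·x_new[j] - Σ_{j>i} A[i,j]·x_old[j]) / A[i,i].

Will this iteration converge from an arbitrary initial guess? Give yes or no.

Let D = diag(-8.1, 11.8, -2.7, -3.4, -6.8, -8.9); L, U the strict triangles.
Gauss-Seidel: T = -(D+L)⁻¹U, row 0 first, T[0,1] = -(-1.6)/(-8.1) = -0.1975; later rows by forward substitution.
  T[0,:] = [+0.0000  -0.1975  -0.4444  -0.0988  -0.1111  -0.2716]
  T[1,:] = [+0.0000  +0.0619  +0.4105  -0.1894  -0.2279  +0.0343]
  T[2,:] = [+0.0000  -0.0311  -0.1102  +0.5726  +0.2066  -0.1464]
  T[3,:] = [+0.0000  +0.1228  +0.3281  -0.1440  +0.2881  +0.6331]
  T[4,:] = [+0.0000  +0.0163  -0.1228  +0.2132  +0.1365  -0.4018]
  T[5,:] = [+0.0000  -0.0744  -0.1466  -0.2070  -0.2417  -0.2098]
|roots of det(T-λI)|: 0.5483, 0.3880, 0.1527, 0.1400, 0.1400, 0.0000.
ρ(T) = max|λ| = 0.5483; 0.5483 < 1: convergent.

yes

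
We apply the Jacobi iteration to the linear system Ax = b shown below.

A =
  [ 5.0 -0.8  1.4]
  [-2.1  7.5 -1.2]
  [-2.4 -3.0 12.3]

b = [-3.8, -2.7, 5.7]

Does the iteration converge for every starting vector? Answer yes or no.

yes

A = D + L + U where D = diag(5, 7.5, 12.3).
T_J = -D⁻¹(L+U): T[1,0] = -(-2.1)/(7.5) = +0.2800; T[1,1] = 0.
  T[0,:] = [+0.0000, +0.1600, -0.2800]
  T[1,:] = [+0.2800, +0.0000, +0.1600]
  T[2,:] = [+0.1951, +0.2439, +0.0000]
eigenvalue magnitudes: 0.2817, 0.2239, 0.2239.
ρ = 0.2817; 0.2817 < 1 ⇒ converges.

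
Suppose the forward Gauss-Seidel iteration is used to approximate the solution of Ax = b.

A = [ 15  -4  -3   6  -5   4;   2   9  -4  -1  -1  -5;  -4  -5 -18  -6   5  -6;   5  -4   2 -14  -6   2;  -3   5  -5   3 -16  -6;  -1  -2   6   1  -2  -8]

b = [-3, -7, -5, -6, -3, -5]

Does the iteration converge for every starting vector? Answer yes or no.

yes

Write A = D+L+U with D = diag(15, 9, -18, -14, -16, -8).
T_GS = -(D+L)⁻¹U: row 0 first, T[0,3] = -(6)/(15) = -0.4000; later rows by forward substitution.
  T[0,:] = [+0.0000  +0.2667  +0.2000  -0.4000  +0.3333  -0.2667]
  T[1,:] = [+0.0000  -0.0593  +0.4000  +0.2000  +0.0370  +0.6148]
  T[2,:] = [+0.0000  -0.0428  -0.1556  -0.3000  +0.1934  -0.4449]
  T[3,:] = [+0.0000  +0.1061  -0.0651  -0.2429  -0.2925  -0.1916]
  T[4,:] = [+0.0000  -0.0353  +0.1239  +0.1857  -0.1662  -0.0298]
  T[5,:] = [+0.0000  -0.0285  -0.2808  -0.3018  +0.0991  -0.4705]
|λ(T)| sorted: 0.8508, 0.2734, 0.2734, 0.1307, 0.0955, 0.0000.
ρ(T) = max|λ| = 0.8508; 0.8508 < 1: convergent.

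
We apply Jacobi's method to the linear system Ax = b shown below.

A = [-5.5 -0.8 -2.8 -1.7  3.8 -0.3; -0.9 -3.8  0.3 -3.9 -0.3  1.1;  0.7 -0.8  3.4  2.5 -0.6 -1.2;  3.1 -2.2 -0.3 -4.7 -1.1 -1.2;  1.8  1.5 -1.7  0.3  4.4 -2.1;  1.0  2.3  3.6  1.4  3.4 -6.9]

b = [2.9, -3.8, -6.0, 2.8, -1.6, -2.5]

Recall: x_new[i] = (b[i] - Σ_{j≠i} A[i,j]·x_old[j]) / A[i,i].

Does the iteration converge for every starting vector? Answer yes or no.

Write A = D+L+U with D = diag(-5.5, -3.8, 3.4, -4.7, 4.4, -6.9).
T_J = -D⁻¹(L+U): T[1,5] = -(1.1)/(-3.8) = +0.2895; T[1,1] = 0.
  T[0,:] = [+0.0000, -0.1455, -0.5091, -0.3091, +0.6909, -0.0545]
  T[1,:] = [-0.2368, +0.0000, +0.0789, -1.0263, -0.0789, +0.2895]
  T[2,:] = [-0.2059, +0.2353, +0.0000, -0.7353, +0.1765, +0.3529]
  T[3,:] = [+0.6596, -0.4681, -0.0638, +0.0000, -0.2340, -0.2553]
  T[4,:] = [-0.4091, -0.3409, +0.3864, -0.0682, +0.0000, +0.4773]
  T[5,:] = [+0.1449, +0.3333, +0.5217, +0.2029, +0.4928, +0.0000]
moduli |λ_i(T)| = 1.1548, 0.8832, 0.7742, 0.7742, 0.5098, 0.2301.
spectral radius ρ = 1.1548; 1.1548 > 1, so it fails to converge.

no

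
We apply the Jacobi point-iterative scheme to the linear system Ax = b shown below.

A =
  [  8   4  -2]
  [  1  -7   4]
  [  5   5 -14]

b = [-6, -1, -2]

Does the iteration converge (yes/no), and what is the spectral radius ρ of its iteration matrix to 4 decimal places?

A = D + L + U where D = diag(8, -7, -14).
Jacobi: T = -D⁻¹(L+U), T[0,1] = -(4)/(8) = -0.5000; T[0,0] = 0.
  T[0,:] = [+0.0000, -0.5000, +0.2500]
  T[1,:] = [+0.1429, +0.0000, +0.5714]
  T[2,:] = [+0.3571, +0.3571, +0.0000]
|roots of det(T-λI)|: 0.6074, 0.3834, 0.3834.
ρ(T) = max|λ| = 0.6074; 0.6074 < 1 ⇒ converges.

yes, ρ = 0.6074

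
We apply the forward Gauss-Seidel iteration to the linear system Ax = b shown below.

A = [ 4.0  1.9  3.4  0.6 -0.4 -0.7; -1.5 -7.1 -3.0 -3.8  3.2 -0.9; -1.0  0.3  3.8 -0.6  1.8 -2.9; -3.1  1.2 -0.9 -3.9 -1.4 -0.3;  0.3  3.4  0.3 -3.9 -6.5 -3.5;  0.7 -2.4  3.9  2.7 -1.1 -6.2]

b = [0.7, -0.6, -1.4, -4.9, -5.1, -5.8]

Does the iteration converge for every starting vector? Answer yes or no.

Diagonal D = diag(4, -7.1, 3.8, -3.9, -6.5, -6.2); L, U strict lower/upper.
Gauss-Seidel: T = -(D+L)⁻¹U, row 0 first, T[0,1] = -(1.9)/(4) = -0.4750; later rows by forward substitution.
  T[0,:] = [+0.0000  -0.4750  -0.8500  -0.1500  +0.1000  +0.1750]
  T[1,:] = [+0.0000  +0.1004  -0.2430  -0.5035  +0.4296  -0.1637]
  T[2,:] = [+0.0000  -0.1329  -0.2045  +0.1582  -0.4813  +0.8221]
  T[3,:] = [+0.0000  +0.4391  +0.6481  -0.0722  -0.1952  -0.4561]
  T[4,:] = [+0.0000  -0.2390  -0.5646  -0.2197  +0.3242  -0.3044]
  T[5,:] = [+0.0000  +0.0575  +0.2518  +0.2850  -0.6003  +0.4557]
moduli |λ_i(T)| = 1.1544, 0.4235, 0.4235, 0.2233, 0.0150, 0.0000.
ρ(T) = max|λ| = 1.1544; 1.1544 > 1 ⇒ diverges.

no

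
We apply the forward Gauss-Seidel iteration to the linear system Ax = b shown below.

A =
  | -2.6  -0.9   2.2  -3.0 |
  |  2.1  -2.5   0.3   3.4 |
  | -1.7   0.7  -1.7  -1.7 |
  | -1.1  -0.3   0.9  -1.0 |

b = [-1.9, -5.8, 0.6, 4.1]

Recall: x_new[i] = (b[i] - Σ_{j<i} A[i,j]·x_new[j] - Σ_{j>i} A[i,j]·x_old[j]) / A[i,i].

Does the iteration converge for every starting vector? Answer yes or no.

no

A = D + L + U where D = diag(-2.6, -2.5, -1.7, -1).
GS T = -(D+L)⁻¹U: row 0 first, T[0,2] = -(2.2)/(-2.6) = +0.8462; later rows by forward substitution.
  T[0,:] = [+0.0000 -0.3462 +0.8462 -1.1538]
  T[1,:] = [+0.0000 -0.2908 +0.8308 +0.3908]
  T[2,:] = [+0.0000 +0.2264 -0.5041 +0.3148]
  T[3,:] = [+0.0000 +0.6718 -1.6337 +1.4353]
moduli |λ_i(T)| = 1.3195, 0.7267, 0.0476, 0.0000.
ρ = 1.3195; 1.3195 > 1: divergent.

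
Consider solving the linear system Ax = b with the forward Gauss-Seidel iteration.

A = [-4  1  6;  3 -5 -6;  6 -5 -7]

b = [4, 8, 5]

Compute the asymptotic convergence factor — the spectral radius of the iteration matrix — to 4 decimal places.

Split A = D + L + U, D = diag(-4, -5, -7).
GS T = -(D+L)⁻¹U: row 0 first, T[0,2] = -(6)/(-4) = +1.5000; later rows by forward substitution.
  T[0,:] = [+0.0000  +0.2500  +1.5000]
  T[1,:] = [+0.0000  +0.1500  -0.3000]
  T[2,:] = [+0.0000  +0.1071  +1.5000]
|eigenvalues of T|: 1.4758, 0.1742, 0.0000.
ρ = 1.4758; 1.4758 > 1 ⇒ diverges.

1.4758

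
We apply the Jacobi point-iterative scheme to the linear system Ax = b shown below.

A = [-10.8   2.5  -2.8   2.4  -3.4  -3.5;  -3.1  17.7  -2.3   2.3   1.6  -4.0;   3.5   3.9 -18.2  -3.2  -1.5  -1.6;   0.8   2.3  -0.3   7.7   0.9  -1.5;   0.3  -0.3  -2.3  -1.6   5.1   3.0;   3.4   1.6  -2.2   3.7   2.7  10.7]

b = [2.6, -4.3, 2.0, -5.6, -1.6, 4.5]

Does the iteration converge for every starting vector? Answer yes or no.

yes

Write A = D+L+U with D = diag(-10.8, 17.7, -18.2, 7.7, 5.1, 10.7).
Jacobi: T = -D⁻¹(L+U), T[4,2] = -(-2.3)/(5.1) = +0.4510; T[4,4] = 0.
  T[0,:] = [+0.0000  +0.2315  -0.2593  +0.2222  -0.3148  -0.3241]
  T[1,:] = [+0.1751  +0.0000  +0.1299  -0.1299  -0.0904  +0.2260]
  T[2,:] = [+0.1923  +0.2143  +0.0000  -0.1758  -0.0824  -0.0879]
  T[3,:] = [-0.1039  -0.2987  +0.0390  +0.0000  -0.1169  +0.1948]
  T[4,:] = [-0.0588  +0.0588  +0.4510  +0.3137  +0.0000  -0.5882]
  T[5,:] = [-0.3178  -0.1495  +0.2056  -0.3458  -0.2523  +0.0000]
eigenvalue magnitudes: 0.6148, 0.4810, 0.4810, 0.2894, 0.2297, 0.2297.
spectral radius ρ = 0.6148; 0.6148 < 1 ⇒ converges.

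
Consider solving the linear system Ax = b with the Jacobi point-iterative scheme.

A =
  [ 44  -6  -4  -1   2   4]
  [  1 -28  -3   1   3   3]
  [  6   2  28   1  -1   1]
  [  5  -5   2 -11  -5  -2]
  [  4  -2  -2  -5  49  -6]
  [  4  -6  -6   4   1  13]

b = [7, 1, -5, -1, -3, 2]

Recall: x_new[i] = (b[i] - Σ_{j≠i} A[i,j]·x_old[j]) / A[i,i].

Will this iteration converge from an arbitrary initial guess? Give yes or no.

Split A = D + L + U, D = diag(44, -28, 28, -11, 49, 13).
Jacobi T = -D⁻¹(L+U): T[3,0] = -(5)/(-11) = +0.4545; T[3,3] = 0.
  T[0,:] = [+0.0000  +0.1364  +0.0909  +0.0227  -0.0455  -0.0909]
  T[1,:] = [+0.0357  +0.0000  -0.1071  +0.0357  +0.1071  +0.1071]
  T[2,:] = [-0.2143  -0.0714  +0.0000  -0.0357  +0.0357  -0.0357]
  T[3,:] = [+0.4545  -0.4545  +0.1818  +0.0000  -0.4545  -0.1818]
  T[4,:] = [-0.0816  +0.0408  +0.0408  +0.1020  +0.0000  +0.1224]
  T[5,:] = [-0.3077  +0.4615  +0.4615  -0.3077  -0.0769  +0.0000]
|λ(T)| sorted: 0.4392, 0.3432, 0.3432, 0.1484, 0.0733, 0.0733.
ρ(T) = max|λ| = 0.4392; 0.4392 < 1 ⇒ converges.

yes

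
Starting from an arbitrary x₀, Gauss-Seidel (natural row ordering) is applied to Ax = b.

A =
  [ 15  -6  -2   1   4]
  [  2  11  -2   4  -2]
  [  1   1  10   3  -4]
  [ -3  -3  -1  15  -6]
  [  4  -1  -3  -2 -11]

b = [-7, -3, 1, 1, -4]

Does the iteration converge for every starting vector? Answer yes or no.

Let D = diag(15, 11, 10, 15, -11); L, U the strict triangles.
GS T = -(D+L)⁻¹U: row 0 first, T[0,3] = -(1)/(15) = -0.0667; later rows by forward substitution.
  T[0,:] = [+0.0000  +0.4000  +0.1333  -0.0667  -0.2667]
  T[1,:] = [+0.0000  -0.0727  +0.1576  -0.3515  +0.2303]
  T[2,:] = [+0.0000  -0.0327  -0.0291  -0.2582  +0.4036]
  T[3,:] = [+0.0000  +0.0633  +0.0562  -0.1008  +0.4196]
  T[4,:] = [+0.0000  +0.1495  +0.0319  +0.0965  -0.3043]
|eigenvalues of T|: 0.5146, 0.2213, 0.2213, 0.1260, 0.0000.
ρ = 0.5146; 0.5146 < 1, so it converges for any x₀.

yes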